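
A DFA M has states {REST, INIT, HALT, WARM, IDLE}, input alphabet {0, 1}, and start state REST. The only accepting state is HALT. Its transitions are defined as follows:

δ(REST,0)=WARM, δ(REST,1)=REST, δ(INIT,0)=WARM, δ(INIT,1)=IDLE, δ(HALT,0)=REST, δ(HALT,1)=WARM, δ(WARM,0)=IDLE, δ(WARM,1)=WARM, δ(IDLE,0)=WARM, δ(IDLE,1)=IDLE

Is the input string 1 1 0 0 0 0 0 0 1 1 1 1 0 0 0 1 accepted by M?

start at REST
read '1': REST → REST
read '1': REST → REST
read '0': REST → WARM
read '0': WARM → IDLE
read '0': IDLE → WARM
read '0': WARM → IDLE
read '0': IDLE → WARM
read '0': WARM → IDLE
read '1': IDLE → IDLE
read '1': IDLE → IDLE
read '1': IDLE → IDLE
read '1': IDLE → IDLE
read '0': IDLE → WARM
read '0': WARM → IDLE
read '0': IDLE → WARM
read '1': WARM → WARM
End state WARM is not accepting.

No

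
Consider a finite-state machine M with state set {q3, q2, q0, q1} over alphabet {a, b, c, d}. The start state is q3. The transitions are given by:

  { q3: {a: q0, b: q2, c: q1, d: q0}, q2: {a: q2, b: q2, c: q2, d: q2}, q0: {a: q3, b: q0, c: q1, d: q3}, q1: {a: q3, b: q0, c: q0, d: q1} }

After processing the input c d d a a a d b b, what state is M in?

q0

start at q3
read 'c': q3 → q1
read 'd': q1 → q1
read 'd': q1 → q1
read 'a': q1 → q3
read 'a': q3 → q0
read 'a': q0 → q3
read 'd': q3 → q0
read 'b': q0 → q0
read 'b': q0 → q0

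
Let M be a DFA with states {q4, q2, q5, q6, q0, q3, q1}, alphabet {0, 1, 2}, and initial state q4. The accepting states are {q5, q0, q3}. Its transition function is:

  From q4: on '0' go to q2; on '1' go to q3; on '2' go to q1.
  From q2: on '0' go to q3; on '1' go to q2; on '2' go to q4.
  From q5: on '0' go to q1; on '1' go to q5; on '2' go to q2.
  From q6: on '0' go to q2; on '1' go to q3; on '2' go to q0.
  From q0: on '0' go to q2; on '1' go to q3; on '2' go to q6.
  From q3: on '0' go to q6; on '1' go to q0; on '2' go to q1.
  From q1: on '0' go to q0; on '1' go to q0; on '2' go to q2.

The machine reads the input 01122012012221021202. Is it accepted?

Trace: q4 -0-> q2 -1-> q2 -1-> q2 -2-> q4 -2-> q1 -0-> q0 -1-> q3 -2-> q1 -0-> q0 -1-> q3 -2-> q1 -2-> q2 -2-> q4 -1-> q3 -0-> q6 -2-> q0 -1-> q3 -2-> q1 -0-> q0 -2-> q6
End state q6 is not accepting.

No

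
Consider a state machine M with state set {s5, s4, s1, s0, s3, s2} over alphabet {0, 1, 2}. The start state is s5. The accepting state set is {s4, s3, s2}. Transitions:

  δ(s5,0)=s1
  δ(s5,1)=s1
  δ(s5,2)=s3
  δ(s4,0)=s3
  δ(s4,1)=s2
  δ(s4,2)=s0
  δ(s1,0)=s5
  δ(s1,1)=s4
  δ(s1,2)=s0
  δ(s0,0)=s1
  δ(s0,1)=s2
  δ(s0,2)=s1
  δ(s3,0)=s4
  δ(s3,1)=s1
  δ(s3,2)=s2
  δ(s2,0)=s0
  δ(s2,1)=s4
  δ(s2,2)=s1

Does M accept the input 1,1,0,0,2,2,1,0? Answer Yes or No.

s5 → s1 → s4 → s3 → s4 → s0 → s1 → s4 → s3
End state s3 is accepting.

Yes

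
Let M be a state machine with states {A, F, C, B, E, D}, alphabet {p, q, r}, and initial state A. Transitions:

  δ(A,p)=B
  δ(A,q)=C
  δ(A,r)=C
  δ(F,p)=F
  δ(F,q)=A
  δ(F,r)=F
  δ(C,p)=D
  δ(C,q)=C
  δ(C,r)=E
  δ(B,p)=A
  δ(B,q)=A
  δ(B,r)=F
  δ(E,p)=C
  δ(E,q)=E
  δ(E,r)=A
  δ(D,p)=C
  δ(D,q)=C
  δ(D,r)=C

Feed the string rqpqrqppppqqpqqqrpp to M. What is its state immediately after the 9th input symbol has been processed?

Trace: A -r-> C -q-> C -p-> D -q-> C -r-> E -q-> E -p-> C -p-> D -p-> C
After 9 symbols: C.

C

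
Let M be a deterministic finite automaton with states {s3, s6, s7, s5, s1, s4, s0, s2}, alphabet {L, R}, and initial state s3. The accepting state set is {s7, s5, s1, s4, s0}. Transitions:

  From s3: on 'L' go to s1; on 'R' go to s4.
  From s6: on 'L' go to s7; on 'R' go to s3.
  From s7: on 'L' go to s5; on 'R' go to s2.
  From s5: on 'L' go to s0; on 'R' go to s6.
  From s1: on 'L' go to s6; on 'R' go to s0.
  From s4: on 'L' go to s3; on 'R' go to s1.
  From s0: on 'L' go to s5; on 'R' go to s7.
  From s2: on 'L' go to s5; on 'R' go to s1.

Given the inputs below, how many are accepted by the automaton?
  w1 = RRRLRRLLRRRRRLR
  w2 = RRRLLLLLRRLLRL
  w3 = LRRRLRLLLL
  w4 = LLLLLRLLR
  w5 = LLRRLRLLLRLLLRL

4

w1:
  start at s3
  read 'R': s3 → s4
  read 'R': s4 → s1
  read 'R': s1 → s0
  read 'L': s0 → s5
  read 'R': s5 → s6
  read 'R': s6 → s3
  read 'L': s3 → s1
  read 'L': s1 → s6
  read 'R': s6 → s3
  read 'R': s3 → s4
  read 'R': s4 → s1
  read 'R': s1 → s0
  read 'R': s0 → s7
  read 'L': s7 → s5
  read 'R': s5 → s6
  end s6, rejected
w2:
  start at s3
  read 'R': s3 → s4
  read 'R': s4 → s1
  read 'R': s1 → s0
  read 'L': s0 → s5
  read 'L': s5 → s0
  read 'L': s0 → s5
  read 'L': s5 → s0
  read 'L': s0 → s5
  read 'R': s5 → s6
  read 'R': s6 → s3
  read 'L': s3 → s1
  read 'L': s1 → s6
  read 'R': s6 → s3
  read 'L': s3 → s1
  end s1, accepted
w3:
  start at s3
  read 'L': s3 → s1
  read 'R': s1 → s0
  read 'R': s0 → s7
  read 'R': s7 → s2
  read 'L': s2 → s5
  read 'R': s5 → s6
  read 'L': s6 → s7
  read 'L': s7 → s5
  read 'L': s5 → s0
  read 'L': s0 → s5
  end s5, accepted
w4:
  start at s3
  read 'L': s3 → s1
  read 'L': s1 → s6
  read 'L': s6 → s7
  read 'L': s7 → s5
  read 'L': s5 → s0
  read 'R': s0 → s7
  read 'L': s7 → s5
  read 'L': s5 → s0
  read 'R': s0 → s7
  end s7, accepted
w5:
  start at s3
  read 'L': s3 → s1
  read 'L': s1 → s6
  read 'R': s6 → s3
  read 'R': s3 → s4
  read 'L': s4 → s3
  read 'R': s3 → s4
  read 'L': s4 → s3
  read 'L': s3 → s1
  read 'L': s1 → s6
  read 'R': s6 → s3
  read 'L': s3 → s1
  read 'L': s1 → s6
  read 'L': s6 → s7
  read 'R': s7 → s2
  read 'L': s2 → s5
  end s5, accepted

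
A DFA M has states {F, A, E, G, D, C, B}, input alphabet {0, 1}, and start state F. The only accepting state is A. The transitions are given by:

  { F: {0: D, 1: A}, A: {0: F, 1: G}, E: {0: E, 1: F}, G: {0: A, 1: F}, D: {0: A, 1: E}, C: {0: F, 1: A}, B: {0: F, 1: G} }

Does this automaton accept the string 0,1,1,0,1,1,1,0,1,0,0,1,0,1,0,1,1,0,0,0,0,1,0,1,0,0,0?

F → D → E → F → D → E → F → A → F → A → F → D → E → E → F → D → E → F → D → A → F → D → E → E → F → D → A → F
End state F is not accepting.

No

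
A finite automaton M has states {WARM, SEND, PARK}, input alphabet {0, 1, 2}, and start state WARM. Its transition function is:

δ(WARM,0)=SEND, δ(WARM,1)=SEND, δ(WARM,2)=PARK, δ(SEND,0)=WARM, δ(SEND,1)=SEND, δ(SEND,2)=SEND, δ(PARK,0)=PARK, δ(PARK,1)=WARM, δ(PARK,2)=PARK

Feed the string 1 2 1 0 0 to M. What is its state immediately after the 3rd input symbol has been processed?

start at WARM
read '1': WARM → SEND
read '2': SEND → SEND
read '1': SEND → SEND
After 3 symbols: SEND.

SEND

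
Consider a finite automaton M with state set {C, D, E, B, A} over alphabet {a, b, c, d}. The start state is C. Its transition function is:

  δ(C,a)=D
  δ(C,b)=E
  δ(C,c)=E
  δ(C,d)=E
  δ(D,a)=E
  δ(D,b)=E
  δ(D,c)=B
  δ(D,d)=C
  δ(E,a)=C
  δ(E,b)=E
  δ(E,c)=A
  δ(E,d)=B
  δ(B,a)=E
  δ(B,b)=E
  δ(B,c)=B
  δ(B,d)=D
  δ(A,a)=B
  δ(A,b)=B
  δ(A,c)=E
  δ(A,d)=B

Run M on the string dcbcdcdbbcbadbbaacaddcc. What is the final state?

C → E → A → B → B → D → B → D → E → E → A → B → E → B → E → E → C → D → B → E → B → D → B → B

B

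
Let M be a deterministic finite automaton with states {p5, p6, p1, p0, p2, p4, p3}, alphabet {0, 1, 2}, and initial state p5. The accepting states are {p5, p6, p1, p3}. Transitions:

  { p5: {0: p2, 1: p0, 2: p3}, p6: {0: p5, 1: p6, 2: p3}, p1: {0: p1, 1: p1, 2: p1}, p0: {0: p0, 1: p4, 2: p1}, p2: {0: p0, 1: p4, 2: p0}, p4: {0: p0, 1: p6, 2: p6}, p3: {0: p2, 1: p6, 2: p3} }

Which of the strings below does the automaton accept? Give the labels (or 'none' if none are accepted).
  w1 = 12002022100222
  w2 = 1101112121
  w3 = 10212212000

w1: p5 → p0 → p1 → p1 → p1 → p1 → p1 → p1 → p1 → p1 → p1 → p1 → p1 → p1 → p1  → end p1, accepted
w2: p5 → p0 → p4 → p0 → p4 → p6 → p6 → p3 → p6 → p3 → p6  → end p6, accepted
w3: p5 → p0 → p0 → p1 → p1 → p1 → p1 → p1 → p1 → p1 → p1 → p1  → end p1, accepted

w1, w2, w3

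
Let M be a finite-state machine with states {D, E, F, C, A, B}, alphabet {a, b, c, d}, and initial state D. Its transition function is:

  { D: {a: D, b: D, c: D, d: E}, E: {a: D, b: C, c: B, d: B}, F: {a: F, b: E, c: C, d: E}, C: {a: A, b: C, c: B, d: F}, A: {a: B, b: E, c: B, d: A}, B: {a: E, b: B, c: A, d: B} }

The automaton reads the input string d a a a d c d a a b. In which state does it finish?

D

start at D
read 'd': D → E
read 'a': E → D
read 'a': D → D
read 'a': D → D
read 'd': D → E
read 'c': E → B
read 'd': B → B
read 'a': B → E
read 'a': E → D
read 'b': D → D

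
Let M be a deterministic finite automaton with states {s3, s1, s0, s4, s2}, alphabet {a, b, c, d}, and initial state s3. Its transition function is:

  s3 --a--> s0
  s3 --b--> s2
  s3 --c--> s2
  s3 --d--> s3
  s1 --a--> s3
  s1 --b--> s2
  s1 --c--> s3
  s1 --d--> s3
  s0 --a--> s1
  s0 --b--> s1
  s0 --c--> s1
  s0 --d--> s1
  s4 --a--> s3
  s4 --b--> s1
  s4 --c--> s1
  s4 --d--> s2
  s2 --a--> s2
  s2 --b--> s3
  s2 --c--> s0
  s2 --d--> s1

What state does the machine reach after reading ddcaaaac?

s3 → s3 → s3 → s2 → s2 → s2 → s2 → s2 → s0

s0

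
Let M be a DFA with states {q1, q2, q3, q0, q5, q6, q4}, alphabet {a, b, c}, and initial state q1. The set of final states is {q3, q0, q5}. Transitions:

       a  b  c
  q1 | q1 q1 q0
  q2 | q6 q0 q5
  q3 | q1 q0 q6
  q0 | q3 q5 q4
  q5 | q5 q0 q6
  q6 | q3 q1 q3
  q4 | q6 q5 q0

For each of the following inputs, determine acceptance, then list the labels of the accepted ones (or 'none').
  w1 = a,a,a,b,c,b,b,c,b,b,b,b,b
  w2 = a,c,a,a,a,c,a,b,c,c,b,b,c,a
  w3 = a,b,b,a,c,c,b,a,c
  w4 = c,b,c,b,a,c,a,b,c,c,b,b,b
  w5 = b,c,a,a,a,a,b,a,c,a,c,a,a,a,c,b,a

w1, w4, w5

w1:
  start at q1
  read 'a': q1 → q1
  read 'a': q1 → q1
  read 'a': q1 → q1
  read 'b': q1 → q1
  read 'c': q1 → q0
  read 'b': q0 → q5
  read 'b': q5 → q0
  read 'c': q0 → q4
  read 'b': q4 → q5
  read 'b': q5 → q0
  read 'b': q0 → q5
  read 'b': q5 → q0
  read 'b': q0 → q5
  end q5, accepted
w2:
  start at q1
  read 'a': q1 → q1
  read 'c': q1 → q0
  read 'a': q0 → q3
  read 'a': q3 → q1
  read 'a': q1 → q1
  read 'c': q1 → q0
  read 'a': q0 → q3
  read 'b': q3 → q0
  read 'c': q0 → q4
  read 'c': q4 → q0
  read 'b': q0 → q5
  read 'b': q5 → q0
  read 'c': q0 → q4
  read 'a': q4 → q6
  end q6, rejected
w3:
  start at q1
  read 'a': q1 → q1
  read 'b': q1 → q1
  read 'b': q1 → q1
  read 'a': q1 → q1
  read 'c': q1 → q0
  read 'c': q0 → q4
  read 'b': q4 → q5
  read 'a': q5 → q5
  read 'c': q5 → q6
  end q6, rejected
w4:
  start at q1
  read 'c': q1 → q0
  read 'b': q0 → q5
  read 'c': q5 → q6
  read 'b': q6 → q1
  read 'a': q1 → q1
  read 'c': q1 → q0
  read 'a': q0 → q3
  read 'b': q3 → q0
  read 'c': q0 → q4
  read 'c': q4 → q0
  read 'b': q0 → q5
  read 'b': q5 → q0
  read 'b': q0 → q5
  end q5, accepted
w5:
  start at q1
  read 'b': q1 → q1
  read 'c': q1 → q0
  read 'a': q0 → q3
  read 'a': q3 → q1
  read 'a': q1 → q1
  read 'a': q1 → q1
  read 'b': q1 → q1
  read 'a': q1 → q1
  read 'c': q1 → q0
  read 'a': q0 → q3
  read 'c': q3 → q6
  read 'a': q6 → q3
  read 'a': q3 → q1
  read 'a': q1 → q1
  read 'c': q1 → q0
  read 'b': q0 → q5
  read 'a': q5 → q5
  end q5, accepted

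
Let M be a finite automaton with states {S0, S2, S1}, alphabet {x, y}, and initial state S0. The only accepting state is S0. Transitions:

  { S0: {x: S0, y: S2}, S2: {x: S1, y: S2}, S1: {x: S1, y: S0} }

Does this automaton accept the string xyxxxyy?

No

start at S0
read 'x': S0 → S0
read 'y': S0 → S2
read 'x': S2 → S1
read 'x': S1 → S1
read 'x': S1 → S1
read 'y': S1 → S0
read 'y': S0 → S2
End state S2 is not accepting.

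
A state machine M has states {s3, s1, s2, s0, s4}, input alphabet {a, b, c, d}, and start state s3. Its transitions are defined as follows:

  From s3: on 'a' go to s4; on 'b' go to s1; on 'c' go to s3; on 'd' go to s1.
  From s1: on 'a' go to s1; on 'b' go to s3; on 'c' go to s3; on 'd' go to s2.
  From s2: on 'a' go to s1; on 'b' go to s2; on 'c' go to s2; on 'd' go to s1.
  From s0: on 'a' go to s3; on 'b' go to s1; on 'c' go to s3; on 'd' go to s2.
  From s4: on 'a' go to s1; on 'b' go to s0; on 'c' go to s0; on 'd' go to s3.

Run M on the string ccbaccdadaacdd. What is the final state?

s2

start at s3
read 'c': s3 → s3
read 'c': s3 → s3
read 'b': s3 → s1
read 'a': s1 → s1
read 'c': s1 → s3
read 'c': s3 → s3
read 'd': s3 → s1
read 'a': s1 → s1
read 'd': s1 → s2
read 'a': s2 → s1
read 'a': s1 → s1
read 'c': s1 → s3
read 'd': s3 → s1
read 'd': s1 → s2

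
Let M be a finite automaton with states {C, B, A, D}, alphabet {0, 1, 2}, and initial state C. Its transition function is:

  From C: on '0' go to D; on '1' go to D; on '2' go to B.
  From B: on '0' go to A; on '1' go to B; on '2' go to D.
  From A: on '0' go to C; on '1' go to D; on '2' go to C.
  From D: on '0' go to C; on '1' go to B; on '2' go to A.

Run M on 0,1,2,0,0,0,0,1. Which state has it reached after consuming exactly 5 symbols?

start at C
read '0': C → D
read '1': D → B
read '2': B → D
read '0': D → C
read '0': C → D
After 5 symbols: D.

D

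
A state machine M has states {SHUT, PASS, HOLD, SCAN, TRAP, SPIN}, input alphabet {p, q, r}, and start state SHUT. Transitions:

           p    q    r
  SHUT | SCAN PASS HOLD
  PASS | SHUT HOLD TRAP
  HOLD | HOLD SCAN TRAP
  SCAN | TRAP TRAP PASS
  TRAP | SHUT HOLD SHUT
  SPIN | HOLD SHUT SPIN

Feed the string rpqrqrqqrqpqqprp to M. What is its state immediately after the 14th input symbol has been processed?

Trace: SHUT -r-> HOLD -p-> HOLD -q-> SCAN -r-> PASS -q-> HOLD -r-> TRAP -q-> HOLD -q-> SCAN -r-> PASS -q-> HOLD -p-> HOLD -q-> SCAN -q-> TRAP -p-> SHUT
After 14 symbols: SHUT.

SHUT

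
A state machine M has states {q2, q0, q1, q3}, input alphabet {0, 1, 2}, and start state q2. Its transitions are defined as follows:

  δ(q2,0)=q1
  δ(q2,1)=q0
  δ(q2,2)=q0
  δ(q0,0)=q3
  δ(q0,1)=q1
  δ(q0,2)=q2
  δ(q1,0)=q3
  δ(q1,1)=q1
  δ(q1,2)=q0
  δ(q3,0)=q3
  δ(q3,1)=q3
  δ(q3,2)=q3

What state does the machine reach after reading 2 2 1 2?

q2

start at q2
read '2': q2 → q0
read '2': q0 → q2
read '1': q2 → q0
read '2': q0 → q2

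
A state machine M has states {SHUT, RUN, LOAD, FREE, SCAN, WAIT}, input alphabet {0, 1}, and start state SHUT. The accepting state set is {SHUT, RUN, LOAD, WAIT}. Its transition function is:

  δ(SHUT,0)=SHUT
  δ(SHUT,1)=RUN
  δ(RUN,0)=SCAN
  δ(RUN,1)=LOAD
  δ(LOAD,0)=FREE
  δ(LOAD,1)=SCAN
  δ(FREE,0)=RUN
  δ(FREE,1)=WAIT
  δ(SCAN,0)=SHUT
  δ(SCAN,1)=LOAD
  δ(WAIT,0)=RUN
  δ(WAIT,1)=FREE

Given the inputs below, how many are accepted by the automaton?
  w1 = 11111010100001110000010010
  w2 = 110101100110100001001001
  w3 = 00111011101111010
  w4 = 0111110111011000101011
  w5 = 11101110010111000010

w1:
  start at SHUT
  read '1': SHUT → RUN
  read '1': RUN → LOAD
  read '1': LOAD → SCAN
  read '1': SCAN → LOAD
  read '1': LOAD → SCAN
  read '0': SCAN → SHUT
  read '1': SHUT → RUN
  read '0': RUN → SCAN
  read '1': SCAN → LOAD
  read '0': LOAD → FREE
  read '0': FREE → RUN
  read '0': RUN → SCAN
  read '0': SCAN → SHUT
  read '1': SHUT → RUN
  read '1': RUN → LOAD
  read '1': LOAD → SCAN
  read '0': SCAN → SHUT
  read '0': SHUT → SHUT
  read '0': SHUT → SHUT
  read '0': SHUT → SHUT
  read '0': SHUT → SHUT
  read '1': SHUT → RUN
  read '0': RUN → SCAN
  read '0': SCAN → SHUT
  read '1': SHUT → RUN
  read '0': RUN → SCAN
  end SCAN, rejected
w2:
  start at SHUT
  read '1': SHUT → RUN
  read '1': RUN → LOAD
  read '0': LOAD → FREE
  read '1': FREE → WAIT
  read '0': WAIT → RUN
  read '1': RUN → LOAD
  read '1': LOAD → SCAN
  read '0': SCAN → SHUT
  read '0': SHUT → SHUT
  read '1': SHUT → RUN
  read '1': RUN → LOAD
  read '0': LOAD → FREE
  read '1': FREE → WAIT
  read '0': WAIT → RUN
  read '0': RUN → SCAN
  read '0': SCAN → SHUT
  read '0': SHUT → SHUT
  read '1': SHUT → RUN
  read '0': RUN → SCAN
  read '0': SCAN → SHUT
  read '1': SHUT → RUN
  read '0': RUN → SCAN
  read '0': SCAN → SHUT
  read '1': SHUT → RUN
  end RUN, accepted
w3:
  start at SHUT
  read '0': SHUT → SHUT
  read '0': SHUT → SHUT
  read '1': SHUT → RUN
  read '1': RUN → LOAD
  read '1': LOAD → SCAN
  read '0': SCAN → SHUT
  read '1': SHUT → RUN
  read '1': RUN → LOAD
  read '1': LOAD → SCAN
  read '0': SCAN → SHUT
  read '1': SHUT → RUN
  read '1': RUN → LOAD
  read '1': LOAD → SCAN
  read '1': SCAN → LOAD
  read '0': LOAD → FREE
  read '1': FREE → WAIT
  read '0': WAIT → RUN
  end RUN, accepted
w4:
  start at SHUT
  read '0': SHUT → SHUT
  read '1': SHUT → RUN
  read '1': RUN → LOAD
  read '1': LOAD → SCAN
  read '1': SCAN → LOAD
  read '1': LOAD → SCAN
  read '0': SCAN → SHUT
  read '1': SHUT → RUN
  read '1': RUN → LOAD
  read '1': LOAD → SCAN
  read '0': SCAN → SHUT
  read '1': SHUT → RUN
  read '1': RUN → LOAD
  read '0': LOAD → FREE
  read '0': FREE → RUN
  read '0': RUN → SCAN
  read '1': SCAN → LOAD
  read '0': LOAD → FREE
  read '1': FREE → WAIT
  read '0': WAIT → RUN
  read '1': RUN → LOAD
  read '1': LOAD → SCAN
  end SCAN, rejected
w5:
  start at SHUT
  read '1': SHUT → RUN
  read '1': RUN → LOAD
  read '1': LOAD → SCAN
  read '0': SCAN → SHUT
  read '1': SHUT → RUN
  read '1': RUN → LOAD
  read '1': LOAD → SCAN
  read '0': SCAN → SHUT
  read '0': SHUT → SHUT
  read '1': SHUT → RUN
  read '0': RUN → SCAN
  read '1': SCAN → LOAD
  read '1': LOAD → SCAN
  read '1': SCAN → LOAD
  read '0': LOAD → FREE
  read '0': FREE → RUN
  read '0': RUN → SCAN
  read '0': SCAN → SHUT
  read '1': SHUT → RUN
  read '0': RUN → SCAN
  end SCAN, rejected

2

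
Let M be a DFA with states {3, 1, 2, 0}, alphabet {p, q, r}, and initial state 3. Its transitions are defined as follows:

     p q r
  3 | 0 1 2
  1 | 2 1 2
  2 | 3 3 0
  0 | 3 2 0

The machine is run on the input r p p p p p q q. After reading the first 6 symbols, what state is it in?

3

Trace: 3 -r-> 2 -p-> 3 -p-> 0 -p-> 3 -p-> 0 -p-> 3
After 6 symbols: 3.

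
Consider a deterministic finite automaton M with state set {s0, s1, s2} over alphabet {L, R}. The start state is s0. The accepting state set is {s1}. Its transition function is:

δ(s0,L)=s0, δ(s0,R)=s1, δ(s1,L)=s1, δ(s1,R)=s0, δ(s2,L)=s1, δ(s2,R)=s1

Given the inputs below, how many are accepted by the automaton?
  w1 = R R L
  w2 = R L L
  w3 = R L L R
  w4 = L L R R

w1:
  start at s0
  read 'R': s0 → s1
  read 'R': s1 → s0
  read 'L': s0 → s0
  end s0, rejected
w2:
  start at s0
  read 'R': s0 → s1
  read 'L': s1 → s1
  read 'L': s1 → s1
  end s1, accepted
w3:
  start at s0
  read 'R': s0 → s1
  read 'L': s1 → s1
  read 'L': s1 → s1
  read 'R': s1 → s0
  end s0, rejected
w4:
  start at s0
  read 'L': s0 → s0
  read 'L': s0 → s0
  read 'R': s0 → s1
  read 'R': s1 → s0
  end s0, rejected

1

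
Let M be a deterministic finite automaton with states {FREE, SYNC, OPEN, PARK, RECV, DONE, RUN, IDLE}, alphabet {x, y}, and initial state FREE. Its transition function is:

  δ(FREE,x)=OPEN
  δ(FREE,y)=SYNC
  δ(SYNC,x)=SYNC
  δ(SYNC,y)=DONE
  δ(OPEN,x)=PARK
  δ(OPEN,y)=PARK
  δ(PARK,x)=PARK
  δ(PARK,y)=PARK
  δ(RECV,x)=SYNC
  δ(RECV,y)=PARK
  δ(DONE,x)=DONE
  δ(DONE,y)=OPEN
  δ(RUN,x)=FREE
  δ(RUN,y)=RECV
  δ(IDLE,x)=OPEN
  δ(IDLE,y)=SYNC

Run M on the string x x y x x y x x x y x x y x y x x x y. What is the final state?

start at FREE
read 'x': FREE → OPEN
read 'x': OPEN → PARK
read 'y': PARK → PARK
read 'x': PARK → PARK
read 'x': PARK → PARK
read 'y': PARK → PARK
read 'x': PARK → PARK
read 'x': PARK → PARK
read 'x': PARK → PARK
read 'y': PARK → PARK
read 'x': PARK → PARK
read 'x': PARK → PARK
read 'y': PARK → PARK
read 'x': PARK → PARK
read 'y': PARK → PARK
read 'x': PARK → PARK
read 'x': PARK → PARK
read 'x': PARK → PARK
read 'y': PARK → PARK

PARK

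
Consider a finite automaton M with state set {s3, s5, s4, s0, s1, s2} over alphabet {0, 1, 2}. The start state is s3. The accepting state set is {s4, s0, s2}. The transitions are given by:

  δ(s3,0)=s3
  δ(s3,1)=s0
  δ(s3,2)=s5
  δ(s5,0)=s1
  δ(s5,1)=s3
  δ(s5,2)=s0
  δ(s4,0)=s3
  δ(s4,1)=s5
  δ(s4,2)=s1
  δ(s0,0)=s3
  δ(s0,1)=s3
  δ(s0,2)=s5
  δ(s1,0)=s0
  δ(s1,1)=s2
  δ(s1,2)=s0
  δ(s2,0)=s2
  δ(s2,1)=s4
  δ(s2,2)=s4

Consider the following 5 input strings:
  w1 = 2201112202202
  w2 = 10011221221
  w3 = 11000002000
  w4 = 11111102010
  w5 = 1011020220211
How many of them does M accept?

w1: Trace: s3 -2-> s5 -2-> s0 -0-> s3 -1-> s0 -1-> s3 -1-> s0 -2-> s5 -2-> s0 -0-> s3 -2-> s5 -2-> s0 -0-> s3 -2-> s5  → end s5, rejected
w2: Trace: s3 -1-> s0 -0-> s3 -0-> s3 -1-> s0 -1-> s3 -2-> s5 -2-> s0 -1-> s3 -2-> s5 -2-> s0 -1-> s3  → end s3, rejected
w3: Trace: s3 -1-> s0 -1-> s3 -0-> s3 -0-> s3 -0-> s3 -0-> s3 -0-> s3 -2-> s5 -0-> s1 -0-> s0 -0-> s3  → end s3, rejected
w4: Trace: s3 -1-> s0 -1-> s3 -1-> s0 -1-> s3 -1-> s0 -1-> s3 -0-> s3 -2-> s5 -0-> s1 -1-> s2 -0-> s2  → end s2, accepted
w5: Trace: s3 -1-> s0 -0-> s3 -1-> s0 -1-> s3 -0-> s3 -2-> s5 -0-> s1 -2-> s0 -2-> s5 -0-> s1 -2-> s0 -1-> s3 -1-> s0  → end s0, accepted

2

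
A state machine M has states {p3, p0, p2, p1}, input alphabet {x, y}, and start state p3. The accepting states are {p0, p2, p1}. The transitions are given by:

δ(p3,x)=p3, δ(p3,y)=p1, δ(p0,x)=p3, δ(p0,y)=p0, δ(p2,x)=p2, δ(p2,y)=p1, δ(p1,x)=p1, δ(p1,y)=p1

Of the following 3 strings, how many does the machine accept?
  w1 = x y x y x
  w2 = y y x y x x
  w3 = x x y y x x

w1: Trace: p3 -x-> p3 -y-> p1 -x-> p1 -y-> p1 -x-> p1  → end p1, accepted
w2: Trace: p3 -y-> p1 -y-> p1 -x-> p1 -y-> p1 -x-> p1 -x-> p1  → end p1, accepted
w3: Trace: p3 -x-> p3 -x-> p3 -y-> p1 -y-> p1 -x-> p1 -x-> p1  → end p1, accepted

3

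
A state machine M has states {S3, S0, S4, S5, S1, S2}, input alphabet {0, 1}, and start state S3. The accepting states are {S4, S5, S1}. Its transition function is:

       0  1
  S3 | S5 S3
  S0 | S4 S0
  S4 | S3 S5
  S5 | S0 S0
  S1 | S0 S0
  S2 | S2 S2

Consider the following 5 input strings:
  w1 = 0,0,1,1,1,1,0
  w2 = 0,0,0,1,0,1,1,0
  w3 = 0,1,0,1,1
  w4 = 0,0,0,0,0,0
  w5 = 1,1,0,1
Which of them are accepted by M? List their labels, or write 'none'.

w1, w2

w1:
  start at S3
  read '0': S3 → S5
  read '0': S5 → S0
  read '1': S0 → S0
  read '1': S0 → S0
  read '1': S0 → S0
  read '1': S0 → S0
  read '0': S0 → S4
  end S4, accepted
w2:
  start at S3
  read '0': S3 → S5
  read '0': S5 → S0
  read '0': S0 → S4
  read '1': S4 → S5
  read '0': S5 → S0
  read '1': S0 → S0
  read '1': S0 → S0
  read '0': S0 → S4
  end S4, accepted
w3:
  start at S3
  read '0': S3 → S5
  read '1': S5 → S0
  read '0': S0 → S4
  read '1': S4 → S5
  read '1': S5 → S0
  end S0, rejected
w4:
  start at S3
  read '0': S3 → S5
  read '0': S5 → S0
  read '0': S0 → S4
  read '0': S4 → S3
  read '0': S3 → S5
  read '0': S5 → S0
  end S0, rejected
w5:
  start at S3
  read '1': S3 → S3
  read '1': S3 → S3
  read '0': S3 → S5
  read '1': S5 → S0
  end S0, rejected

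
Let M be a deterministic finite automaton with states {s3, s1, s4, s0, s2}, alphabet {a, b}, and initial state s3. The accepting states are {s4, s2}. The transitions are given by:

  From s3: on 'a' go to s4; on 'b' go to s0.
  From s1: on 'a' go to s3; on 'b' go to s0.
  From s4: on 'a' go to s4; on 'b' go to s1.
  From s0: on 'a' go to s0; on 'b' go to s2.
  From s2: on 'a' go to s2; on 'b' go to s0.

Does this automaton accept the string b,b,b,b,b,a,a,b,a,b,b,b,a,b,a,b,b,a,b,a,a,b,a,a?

Yes

start at s3
read 'b': s3 → s0
read 'b': s0 → s2
read 'b': s2 → s0
read 'b': s0 → s2
read 'b': s2 → s0
read 'a': s0 → s0
read 'a': s0 → s0
read 'b': s0 → s2
read 'a': s2 → s2
read 'b': s2 → s0
read 'b': s0 → s2
read 'b': s2 → s0
read 'a': s0 → s0
read 'b': s0 → s2
read 'a': s2 → s2
read 'b': s2 → s0
read 'b': s0 → s2
read 'a': s2 → s2
read 'b': s2 → s0
read 'a': s0 → s0
read 'a': s0 → s0
read 'b': s0 → s2
read 'a': s2 → s2
read 'a': s2 → s2
End state s2 is accepting.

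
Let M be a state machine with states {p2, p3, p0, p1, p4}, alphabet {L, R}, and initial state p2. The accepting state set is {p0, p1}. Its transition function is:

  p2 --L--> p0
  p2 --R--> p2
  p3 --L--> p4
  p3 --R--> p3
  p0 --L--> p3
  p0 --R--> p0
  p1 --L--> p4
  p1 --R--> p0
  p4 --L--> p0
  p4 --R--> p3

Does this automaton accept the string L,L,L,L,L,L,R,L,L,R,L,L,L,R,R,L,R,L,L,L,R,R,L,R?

Trace: p2 -L-> p0 -L-> p3 -L-> p4 -L-> p0 -L-> p3 -L-> p4 -R-> p3 -L-> p4 -L-> p0 -R-> p0 -L-> p3 -L-> p4 -L-> p0 -R-> p0 -R-> p0 -L-> p3 -R-> p3 -L-> p4 -L-> p0 -L-> p3 -R-> p3 -R-> p3 -L-> p4 -R-> p3
End state p3 is not accepting.

No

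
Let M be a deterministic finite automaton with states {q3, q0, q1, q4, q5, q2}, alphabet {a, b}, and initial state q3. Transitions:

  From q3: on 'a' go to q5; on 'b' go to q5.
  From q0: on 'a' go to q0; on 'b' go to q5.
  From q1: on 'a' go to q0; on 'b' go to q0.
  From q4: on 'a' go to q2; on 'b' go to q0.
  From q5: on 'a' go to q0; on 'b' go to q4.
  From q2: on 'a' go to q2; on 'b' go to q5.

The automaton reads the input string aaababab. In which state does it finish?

q3 → q5 → q0 → q0 → q5 → q0 → q5 → q0 → q5

q5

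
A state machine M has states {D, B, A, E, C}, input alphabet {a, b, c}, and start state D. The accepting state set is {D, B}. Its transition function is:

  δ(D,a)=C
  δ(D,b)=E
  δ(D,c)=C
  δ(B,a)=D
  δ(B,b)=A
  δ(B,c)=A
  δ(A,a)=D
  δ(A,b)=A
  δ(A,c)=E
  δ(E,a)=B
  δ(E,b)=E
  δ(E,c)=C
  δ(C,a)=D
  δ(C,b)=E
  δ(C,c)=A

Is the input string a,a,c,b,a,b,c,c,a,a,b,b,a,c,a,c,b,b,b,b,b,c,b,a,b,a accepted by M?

Yes

start at D
read 'a': D → C
read 'a': C → D
read 'c': D → C
read 'b': C → E
read 'a': E → B
read 'b': B → A
read 'c': A → E
read 'c': E → C
read 'a': C → D
read 'a': D → C
read 'b': C → E
read 'b': E → E
read 'a': E → B
read 'c': B → A
read 'a': A → D
read 'c': D → C
read 'b': C → E
read 'b': E → E
read 'b': E → E
read 'b': E → E
read 'b': E → E
read 'c': E → C
read 'b': C → E
read 'a': E → B
read 'b': B → A
read 'a': A → D
End state D is accepting.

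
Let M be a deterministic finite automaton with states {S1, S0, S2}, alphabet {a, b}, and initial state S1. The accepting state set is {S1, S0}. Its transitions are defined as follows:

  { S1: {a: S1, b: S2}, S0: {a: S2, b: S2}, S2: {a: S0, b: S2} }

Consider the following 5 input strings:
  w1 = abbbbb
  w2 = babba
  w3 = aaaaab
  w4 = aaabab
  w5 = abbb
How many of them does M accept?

w1: Trace: S1 -a-> S1 -b-> S2 -b-> S2 -b-> S2 -b-> S2 -b-> S2  → end S2, rejected
w2: Trace: S1 -b-> S2 -a-> S0 -b-> S2 -b-> S2 -a-> S0  → end S0, accepted
w3: Trace: S1 -a-> S1 -a-> S1 -a-> S1 -a-> S1 -a-> S1 -b-> S2  → end S2, rejected
w4: Trace: S1 -a-> S1 -a-> S1 -a-> S1 -b-> S2 -a-> S0 -b-> S2  → end S2, rejected
w5: Trace: S1 -a-> S1 -b-> S2 -b-> S2 -b-> S2  → end S2, rejected

1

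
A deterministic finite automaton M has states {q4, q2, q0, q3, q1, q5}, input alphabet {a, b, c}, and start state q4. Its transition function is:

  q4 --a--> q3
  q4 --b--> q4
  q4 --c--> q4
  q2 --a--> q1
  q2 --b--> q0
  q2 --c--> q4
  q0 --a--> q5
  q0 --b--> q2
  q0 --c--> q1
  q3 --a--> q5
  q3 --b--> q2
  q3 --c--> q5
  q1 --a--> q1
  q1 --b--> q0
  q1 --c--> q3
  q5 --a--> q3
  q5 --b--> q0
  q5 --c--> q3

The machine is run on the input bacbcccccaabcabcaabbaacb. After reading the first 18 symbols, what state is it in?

q1

start at q4
read 'b': q4 → q4
read 'a': q4 → q3
read 'c': q3 → q5
read 'b': q5 → q0
read 'c': q0 → q1
read 'c': q1 → q3
read 'c': q3 → q5
read 'c': q5 → q3
read 'c': q3 → q5
read 'a': q5 → q3
read 'a': q3 → q5
read 'b': q5 → q0
read 'c': q0 → q1
read 'a': q1 → q1
read 'b': q1 → q0
read 'c': q0 → q1
read 'a': q1 → q1
read 'a': q1 → q1
After 18 symbols: q1.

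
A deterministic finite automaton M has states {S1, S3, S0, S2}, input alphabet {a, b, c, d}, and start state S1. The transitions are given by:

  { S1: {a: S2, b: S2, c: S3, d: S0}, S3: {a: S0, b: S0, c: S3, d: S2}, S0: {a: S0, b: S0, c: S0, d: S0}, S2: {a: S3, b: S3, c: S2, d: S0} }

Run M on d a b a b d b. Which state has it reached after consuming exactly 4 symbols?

S0

S1 → S0 → S0 → S0 → S0
After 4 symbols: S0.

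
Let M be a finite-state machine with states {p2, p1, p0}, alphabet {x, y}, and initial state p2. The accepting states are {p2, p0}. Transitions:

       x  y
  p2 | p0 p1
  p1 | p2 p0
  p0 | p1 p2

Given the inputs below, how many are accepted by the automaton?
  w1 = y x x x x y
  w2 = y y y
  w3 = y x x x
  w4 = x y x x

1

w1: p2 → p1 → p2 → p0 → p1 → p2 → p1  → end p1, rejected
w2: p2 → p1 → p0 → p2  → end p2, accepted
w3: p2 → p1 → p2 → p0 → p1  → end p1, rejected
w4: p2 → p0 → p2 → p0 → p1  → end p1, rejected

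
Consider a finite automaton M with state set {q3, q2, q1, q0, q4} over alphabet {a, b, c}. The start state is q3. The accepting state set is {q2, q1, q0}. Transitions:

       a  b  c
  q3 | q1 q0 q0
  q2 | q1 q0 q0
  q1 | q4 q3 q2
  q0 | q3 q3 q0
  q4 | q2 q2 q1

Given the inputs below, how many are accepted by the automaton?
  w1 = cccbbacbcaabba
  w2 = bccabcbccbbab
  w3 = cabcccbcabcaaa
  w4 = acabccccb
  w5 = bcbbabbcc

w1:
  start at q3
  read 'c': q3 → q0
  read 'c': q0 → q0
  read 'c': q0 → q0
  read 'b': q0 → q3
  read 'b': q3 → q0
  read 'a': q0 → q3
  read 'c': q3 → q0
  read 'b': q0 → q3
  read 'c': q3 → q0
  read 'a': q0 → q3
  read 'a': q3 → q1
  read 'b': q1 → q3
  read 'b': q3 → q0
  read 'a': q0 → q3
  end q3, rejected
w2:
  start at q3
  read 'b': q3 → q0
  read 'c': q0 → q0
  read 'c': q0 → q0
  read 'a': q0 → q3
  read 'b': q3 → q0
  read 'c': q0 → q0
  read 'b': q0 → q3
  read 'c': q3 → q0
  read 'c': q0 → q0
  read 'b': q0 → q3
  read 'b': q3 → q0
  read 'a': q0 → q3
  read 'b': q3 → q0
  end q0, accepted
w3:
  start at q3
  read 'c': q3 → q0
  read 'a': q0 → q3
  read 'b': q3 → q0
  read 'c': q0 → q0
  read 'c': q0 → q0
  read 'c': q0 → q0
  read 'b': q0 → q3
  read 'c': q3 → q0
  read 'a': q0 → q3
  read 'b': q3 → q0
  read 'c': q0 → q0
  read 'a': q0 → q3
  read 'a': q3 → q1
  read 'a': q1 → q4
  end q4, rejected
w4:
  start at q3
  read 'a': q3 → q1
  read 'c': q1 → q2
  read 'a': q2 → q1
  read 'b': q1 → q3
  read 'c': q3 → q0
  read 'c': q0 → q0
  read 'c': q0 → q0
  read 'c': q0 → q0
  read 'b': q0 → q3
  end q3, rejected
w5:
  start at q3
  read 'b': q3 → q0
  read 'c': q0 → q0
  read 'b': q0 → q3
  read 'b': q3 → q0
  read 'a': q0 → q3
  read 'b': q3 → q0
  read 'b': q0 → q3
  read 'c': q3 → q0
  read 'c': q0 → q0
  end q0, accepted

2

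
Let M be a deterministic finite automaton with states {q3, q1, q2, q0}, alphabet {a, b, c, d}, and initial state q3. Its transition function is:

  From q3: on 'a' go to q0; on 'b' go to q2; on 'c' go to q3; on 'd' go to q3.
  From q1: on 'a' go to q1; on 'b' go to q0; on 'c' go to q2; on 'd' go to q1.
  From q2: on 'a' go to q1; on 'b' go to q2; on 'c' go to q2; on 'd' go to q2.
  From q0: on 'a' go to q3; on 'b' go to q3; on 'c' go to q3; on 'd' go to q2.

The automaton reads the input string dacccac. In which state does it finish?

q3 → q3 → q0 → q3 → q3 → q3 → q0 → q3

q3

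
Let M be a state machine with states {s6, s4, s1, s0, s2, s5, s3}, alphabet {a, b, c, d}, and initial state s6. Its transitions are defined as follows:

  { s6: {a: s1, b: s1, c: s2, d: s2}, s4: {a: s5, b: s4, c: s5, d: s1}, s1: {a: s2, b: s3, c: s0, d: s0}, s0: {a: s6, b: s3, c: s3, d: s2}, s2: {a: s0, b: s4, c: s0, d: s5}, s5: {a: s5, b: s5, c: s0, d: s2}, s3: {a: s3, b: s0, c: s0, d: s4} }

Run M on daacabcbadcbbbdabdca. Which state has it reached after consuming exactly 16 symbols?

Trace: s6 -d-> s2 -a-> s0 -a-> s6 -c-> s2 -a-> s0 -b-> s3 -c-> s0 -b-> s3 -a-> s3 -d-> s4 -c-> s5 -b-> s5 -b-> s5 -b-> s5 -d-> s2 -a-> s0
After 16 symbols: s0.

s0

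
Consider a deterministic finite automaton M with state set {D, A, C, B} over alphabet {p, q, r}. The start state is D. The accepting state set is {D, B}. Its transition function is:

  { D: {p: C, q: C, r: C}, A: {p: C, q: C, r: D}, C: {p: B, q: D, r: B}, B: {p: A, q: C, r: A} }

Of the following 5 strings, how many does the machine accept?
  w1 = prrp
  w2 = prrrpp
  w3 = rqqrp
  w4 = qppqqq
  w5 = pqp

w1: D → C → B → A → C  → end C, rejected
w2: D → C → B → A → D → C → B  → end B, accepted
w3: D → C → D → C → B → A  → end A, rejected
w4: D → C → B → A → C → D → C  → end C, rejected
w5: D → C → D → C  → end C, rejected

1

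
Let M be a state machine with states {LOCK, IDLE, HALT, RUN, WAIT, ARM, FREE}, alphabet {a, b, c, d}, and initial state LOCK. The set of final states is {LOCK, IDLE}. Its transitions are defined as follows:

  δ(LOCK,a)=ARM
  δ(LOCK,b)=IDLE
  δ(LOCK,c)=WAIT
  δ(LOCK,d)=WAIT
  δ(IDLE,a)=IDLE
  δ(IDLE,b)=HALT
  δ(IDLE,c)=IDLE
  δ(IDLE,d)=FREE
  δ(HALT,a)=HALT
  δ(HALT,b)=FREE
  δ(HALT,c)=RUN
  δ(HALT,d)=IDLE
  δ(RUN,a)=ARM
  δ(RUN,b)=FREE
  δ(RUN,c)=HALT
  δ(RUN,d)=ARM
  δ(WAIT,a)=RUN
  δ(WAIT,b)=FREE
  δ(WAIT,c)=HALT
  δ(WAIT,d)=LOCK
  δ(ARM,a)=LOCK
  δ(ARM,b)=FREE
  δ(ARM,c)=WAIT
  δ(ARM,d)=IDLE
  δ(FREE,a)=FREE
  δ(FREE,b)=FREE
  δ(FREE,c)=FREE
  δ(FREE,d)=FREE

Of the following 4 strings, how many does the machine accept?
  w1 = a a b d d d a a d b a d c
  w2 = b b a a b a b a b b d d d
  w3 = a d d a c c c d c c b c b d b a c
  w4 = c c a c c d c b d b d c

w1: Trace: LOCK -a-> ARM -a-> LOCK -b-> IDLE -d-> FREE -d-> FREE -d-> FREE -a-> FREE -a-> FREE -d-> FREE -b-> FREE -a-> FREE -d-> FREE -c-> FREE  → end FREE, rejected
w2: Trace: LOCK -b-> IDLE -b-> HALT -a-> HALT -a-> HALT -b-> FREE -a-> FREE -b-> FREE -a-> FREE -b-> FREE -b-> FREE -d-> FREE -d-> FREE -d-> FREE  → end FREE, rejected
w3: Trace: LOCK -a-> ARM -d-> IDLE -d-> FREE -a-> FREE -c-> FREE -c-> FREE -c-> FREE -d-> FREE -c-> FREE -c-> FREE -b-> FREE -c-> FREE -b-> FREE -d-> FREE -b-> FREE -a-> FREE -c-> FREE  → end FREE, rejected
w4: Trace: LOCK -c-> WAIT -c-> HALT -a-> HALT -c-> RUN -c-> HALT -d-> IDLE -c-> IDLE -b-> HALT -d-> IDLE -b-> HALT -d-> IDLE -c-> IDLE  → end IDLE, accepted

1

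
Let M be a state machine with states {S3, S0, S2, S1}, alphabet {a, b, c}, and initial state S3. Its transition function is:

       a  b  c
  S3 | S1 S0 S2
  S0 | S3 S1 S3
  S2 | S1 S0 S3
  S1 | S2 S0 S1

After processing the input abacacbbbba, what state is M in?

Trace: S3 -a-> S1 -b-> S0 -a-> S3 -c-> S2 -a-> S1 -c-> S1 -b-> S0 -b-> S1 -b-> S0 -b-> S1 -a-> S2

S2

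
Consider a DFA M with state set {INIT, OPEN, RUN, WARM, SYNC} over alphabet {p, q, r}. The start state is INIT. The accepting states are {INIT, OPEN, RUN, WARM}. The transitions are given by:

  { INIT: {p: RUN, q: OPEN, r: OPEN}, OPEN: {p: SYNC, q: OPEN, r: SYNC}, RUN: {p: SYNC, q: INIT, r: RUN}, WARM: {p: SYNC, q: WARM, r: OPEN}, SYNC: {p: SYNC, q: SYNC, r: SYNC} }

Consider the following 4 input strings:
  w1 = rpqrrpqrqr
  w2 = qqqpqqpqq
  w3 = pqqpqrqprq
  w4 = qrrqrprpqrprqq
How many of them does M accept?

0

w1: Trace: INIT -r-> OPEN -p-> SYNC -q-> SYNC -r-> SYNC -r-> SYNC -p-> SYNC -q-> SYNC -r-> SYNC -q-> SYNC -r-> SYNC  → end SYNC, rejected
w2: Trace: INIT -q-> OPEN -q-> OPEN -q-> OPEN -p-> SYNC -q-> SYNC -q-> SYNC -p-> SYNC -q-> SYNC -q-> SYNC  → end SYNC, rejected
w3: Trace: INIT -p-> RUN -q-> INIT -q-> OPEN -p-> SYNC -q-> SYNC -r-> SYNC -q-> SYNC -p-> SYNC -r-> SYNC -q-> SYNC  → end SYNC, rejected
w4: Trace: INIT -q-> OPEN -r-> SYNC -r-> SYNC -q-> SYNC -r-> SYNC -p-> SYNC -r-> SYNC -p-> SYNC -q-> SYNC -r-> SYNC -p-> SYNC -r-> SYNC -q-> SYNC -q-> SYNC  → end SYNC, rejected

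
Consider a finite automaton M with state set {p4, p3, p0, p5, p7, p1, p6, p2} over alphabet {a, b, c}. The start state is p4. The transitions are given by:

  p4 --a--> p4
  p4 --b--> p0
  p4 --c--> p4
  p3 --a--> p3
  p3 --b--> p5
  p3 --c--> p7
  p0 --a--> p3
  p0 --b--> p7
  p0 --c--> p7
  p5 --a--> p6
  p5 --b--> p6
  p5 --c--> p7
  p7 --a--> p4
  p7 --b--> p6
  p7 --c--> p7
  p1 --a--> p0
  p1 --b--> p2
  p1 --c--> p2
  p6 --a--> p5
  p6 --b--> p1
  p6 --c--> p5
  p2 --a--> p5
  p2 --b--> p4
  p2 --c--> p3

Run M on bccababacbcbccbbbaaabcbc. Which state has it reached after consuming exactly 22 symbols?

p5

p4 → p0 → p7 → p7 → p4 → p0 → p3 → p5 → p6 → p5 → p6 → p5 → p6 → p5 → p7 → p6 → p1 → p2 → p5 → p6 → p5 → p6 → p5
After 22 symbols: p5.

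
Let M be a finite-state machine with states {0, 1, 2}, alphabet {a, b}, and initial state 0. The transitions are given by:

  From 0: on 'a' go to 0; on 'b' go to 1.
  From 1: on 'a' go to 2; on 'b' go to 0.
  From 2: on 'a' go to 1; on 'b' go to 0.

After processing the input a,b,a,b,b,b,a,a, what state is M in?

0

0 → 0 → 1 → 2 → 0 → 1 → 0 → 0 → 0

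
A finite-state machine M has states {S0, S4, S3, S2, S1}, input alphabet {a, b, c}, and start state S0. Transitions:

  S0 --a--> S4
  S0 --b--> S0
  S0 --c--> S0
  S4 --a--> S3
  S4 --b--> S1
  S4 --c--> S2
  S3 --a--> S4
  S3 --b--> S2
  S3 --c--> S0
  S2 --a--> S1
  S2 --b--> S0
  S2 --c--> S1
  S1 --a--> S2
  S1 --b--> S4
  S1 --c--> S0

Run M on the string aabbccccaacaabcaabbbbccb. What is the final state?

start at S0
read 'a': S0 → S4
read 'a': S4 → S3
read 'b': S3 → S2
read 'b': S2 → S0
read 'c': S0 → S0
read 'c': S0 → S0
read 'c': S0 → S0
read 'c': S0 → S0
read 'a': S0 → S4
read 'a': S4 → S3
read 'c': S3 → S0
read 'a': S0 → S4
read 'a': S4 → S3
read 'b': S3 → S2
read 'c': S2 → S1
read 'a': S1 → S2
read 'a': S2 → S1
read 'b': S1 → S4
read 'b': S4 → S1
read 'b': S1 → S4
read 'b': S4 → S1
read 'c': S1 → S0
read 'c': S0 → S0
read 'b': S0 → S0

S0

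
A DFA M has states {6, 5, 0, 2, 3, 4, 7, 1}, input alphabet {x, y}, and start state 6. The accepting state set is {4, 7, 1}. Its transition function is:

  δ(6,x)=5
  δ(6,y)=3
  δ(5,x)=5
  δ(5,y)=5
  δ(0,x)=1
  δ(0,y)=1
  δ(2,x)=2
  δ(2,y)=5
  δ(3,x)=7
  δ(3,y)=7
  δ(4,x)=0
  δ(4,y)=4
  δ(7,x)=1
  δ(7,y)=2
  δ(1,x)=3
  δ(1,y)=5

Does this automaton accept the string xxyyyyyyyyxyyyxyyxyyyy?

No

Trace: 6 -x-> 5 -x-> 5 -y-> 5 -y-> 5 -y-> 5 -y-> 5 -y-> 5 -y-> 5 -y-> 5 -y-> 5 -x-> 5 -y-> 5 -y-> 5 -y-> 5 -x-> 5 -y-> 5 -y-> 5 -x-> 5 -y-> 5 -y-> 5 -y-> 5 -y-> 5
End state 5 is not accepting.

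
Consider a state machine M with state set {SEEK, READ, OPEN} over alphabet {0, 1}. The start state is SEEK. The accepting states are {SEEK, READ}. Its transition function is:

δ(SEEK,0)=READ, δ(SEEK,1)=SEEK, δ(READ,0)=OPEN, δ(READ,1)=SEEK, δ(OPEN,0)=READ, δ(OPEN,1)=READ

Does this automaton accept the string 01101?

Trace: SEEK -0-> READ -1-> SEEK -1-> SEEK -0-> READ -1-> SEEK
End state SEEK is accepting.

Yes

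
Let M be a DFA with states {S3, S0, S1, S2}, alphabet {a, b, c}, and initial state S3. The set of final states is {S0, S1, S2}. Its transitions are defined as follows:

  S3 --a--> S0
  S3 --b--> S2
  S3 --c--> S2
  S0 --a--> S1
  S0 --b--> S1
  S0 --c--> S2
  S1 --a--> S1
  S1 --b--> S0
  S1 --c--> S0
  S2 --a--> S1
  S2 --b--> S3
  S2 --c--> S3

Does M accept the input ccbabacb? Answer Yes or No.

Yes

Trace: S3 -c-> S2 -c-> S3 -b-> S2 -a-> S1 -b-> S0 -a-> S1 -c-> S0 -b-> S1
End state S1 is accepting.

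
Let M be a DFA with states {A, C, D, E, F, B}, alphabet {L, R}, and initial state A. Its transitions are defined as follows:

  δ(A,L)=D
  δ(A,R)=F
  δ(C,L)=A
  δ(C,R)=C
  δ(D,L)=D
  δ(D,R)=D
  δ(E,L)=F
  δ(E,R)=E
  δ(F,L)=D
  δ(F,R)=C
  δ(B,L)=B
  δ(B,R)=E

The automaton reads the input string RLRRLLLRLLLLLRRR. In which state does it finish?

A → F → D → D → D → D → D → D → D → D → D → D → D → D → D → D → D

D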